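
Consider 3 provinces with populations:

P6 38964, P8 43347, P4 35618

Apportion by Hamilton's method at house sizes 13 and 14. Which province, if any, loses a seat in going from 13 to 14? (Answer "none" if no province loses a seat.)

At 13 seats: P6 4, P8 5, P4 4.
At 14 seats: P6 5, P8 5, P4 4.
No province's allocation decreased.

none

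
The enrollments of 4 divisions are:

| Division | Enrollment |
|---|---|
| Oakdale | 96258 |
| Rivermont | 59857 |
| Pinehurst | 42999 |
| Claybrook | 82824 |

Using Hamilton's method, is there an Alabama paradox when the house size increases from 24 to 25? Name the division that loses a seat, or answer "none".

At 24 seats: Oakdale 8, Rivermont 5, Pinehurst 4, Claybrook 7.
At 25 seats: Oakdale 9, Rivermont 5, Pinehurst 4, Claybrook 7.
No division's allocation decreased.

none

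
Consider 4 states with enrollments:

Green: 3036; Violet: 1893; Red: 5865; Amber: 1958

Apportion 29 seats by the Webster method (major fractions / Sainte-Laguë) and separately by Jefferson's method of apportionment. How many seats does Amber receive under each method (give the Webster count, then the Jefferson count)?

Webster: Green 7, Violet 4, Red 13, Amber 5.
Jefferson: Green 7, Violet 4, Red 14, Amber 4.
Amber gets 5 under Webster and 4 under Jefferson.

5 and 4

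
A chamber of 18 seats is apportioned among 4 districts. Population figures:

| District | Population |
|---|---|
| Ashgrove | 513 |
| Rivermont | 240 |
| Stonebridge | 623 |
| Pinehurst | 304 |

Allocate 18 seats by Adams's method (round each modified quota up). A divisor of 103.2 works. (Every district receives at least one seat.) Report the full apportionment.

Ashgrove: 5, Rivermont: 3, Stonebridge: 7, Pinehurst: 3

With modified divisor 103.2: modified quotas Ashgrove 4.971, Rivermont 2.326, Stonebridge 6.037, Pinehurst 2.946.
Rounding up: Ashgrove 5, Rivermont 3, Stonebridge 7, Pinehurst 3 (total 18).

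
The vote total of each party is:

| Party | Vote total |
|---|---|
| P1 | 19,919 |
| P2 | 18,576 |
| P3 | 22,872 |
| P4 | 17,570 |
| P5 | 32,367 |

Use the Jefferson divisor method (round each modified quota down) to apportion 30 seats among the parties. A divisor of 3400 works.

With modified divisor 3400: modified quotas P1 5.859, P2 5.464, P3 6.727, P4 5.168, P5 9.520.
Rounding down: P1 5, P2 5, P3 6, P4 5, P5 9 (total 30).

P1 5; P2 5; P3 6; P4 5; P5 9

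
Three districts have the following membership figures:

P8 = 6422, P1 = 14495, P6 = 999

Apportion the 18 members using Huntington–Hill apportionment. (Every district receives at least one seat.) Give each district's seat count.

P8: 5, P1: 12, P6: 1

With divisor 1217: modified quotas P8 5.277, P1 11.910, P6 0.821.
Geometric-mean thresholds: P8 √(5·6)=5.477, P1 √(11·12)=11.489, P6 (min 1).
Each quota rounded against its threshold gives P8 5, P1 12, P6 1 (total 18).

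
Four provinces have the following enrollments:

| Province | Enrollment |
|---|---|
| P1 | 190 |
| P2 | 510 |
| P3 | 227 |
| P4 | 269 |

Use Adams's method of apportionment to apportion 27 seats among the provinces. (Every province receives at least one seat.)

P1=5, P2=11, P3=5, P4=6

Standard divisor 1196/27 ≈ 44.296; standard quotas: P1 4.289, P2 11.513, P3 5.125, P4 6.073.
Rounding up gives 5, 12, 6, 7 = 30 seats, so the divisor must be adjusted.
With modified divisor 47: modified quotas P1 4.043, P2 10.851, P3 4.830, P4 5.723.
Rounding up: P1 5, P2 11, P3 5, P4 6 (total 27).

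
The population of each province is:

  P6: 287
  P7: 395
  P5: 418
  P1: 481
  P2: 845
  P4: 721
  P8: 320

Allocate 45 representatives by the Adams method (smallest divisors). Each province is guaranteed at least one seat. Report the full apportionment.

Standard divisor 3467/45 ≈ 77.044; standard quotas: P6 3.725, P7 5.127, P5 5.425, P1 6.243, P2 10.968, P4 9.358, P8 4.153.
Rounding up gives 4, 6, 6, 7, 11, 10, 5 = 49 seats, so the divisor must be adjusted.
With modified divisor 82: modified quotas P6 3.500, P7 4.817, P5 5.098, P1 5.866, P2 10.305, P4 8.793, P8 3.902.
Rounding up: P6 4, P7 5, P5 6, P1 6, P2 11, P4 9, P8 4 (total 45).

P6 4, P7 5, P5 6, P1 6, P2 11, P4 9, P8 4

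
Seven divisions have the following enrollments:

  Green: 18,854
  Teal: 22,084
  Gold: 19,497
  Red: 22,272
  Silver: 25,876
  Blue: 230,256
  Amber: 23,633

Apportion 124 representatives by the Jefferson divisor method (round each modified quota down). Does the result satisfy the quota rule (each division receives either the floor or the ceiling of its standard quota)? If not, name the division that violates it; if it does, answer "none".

Standard quotas: Green 6.450, Teal 7.555, Gold 6.670, Red 7.619, Silver 8.852, Blue 78.770, Amber 8.085.
Jefferson allocation: Green 6, Teal 7, Gold 6, Red 7, Silver 9, Blue 81, Amber 8.
Blue has quota 78.770 (lower 78, upper 79) but receives 81 — outside the quota interval.

Blue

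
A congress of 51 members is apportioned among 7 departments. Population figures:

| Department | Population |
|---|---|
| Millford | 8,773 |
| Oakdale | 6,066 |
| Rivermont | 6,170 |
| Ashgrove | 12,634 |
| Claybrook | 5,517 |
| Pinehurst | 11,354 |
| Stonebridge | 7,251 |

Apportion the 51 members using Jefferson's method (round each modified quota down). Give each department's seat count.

Millford=8, Oakdale=5, Rivermont=5, Ashgrove=12, Claybrook=5, Pinehurst=10, Stonebridge=6

Standard divisor 57765/51 ≈ 1132.647; standard quotas: Millford 7.746, Oakdale 5.356, Rivermont 5.447, Ashgrove 11.154, Claybrook 4.871, Pinehurst 10.024, Stonebridge 6.402.
Rounding down gives 7, 5, 5, 11, 4, 10, 6 = 48 seats, so the divisor must be adjusted.
With modified divisor 1040: modified quotas Millford 8.436, Oakdale 5.833, Rivermont 5.933, Ashgrove 12.148, Claybrook 5.305, Pinehurst 10.917, Stonebridge 6.972.
Rounding down: Millford 8, Oakdale 5, Rivermont 5, Ashgrove 12, Claybrook 5, Pinehurst 10, Stonebridge 6 (total 51).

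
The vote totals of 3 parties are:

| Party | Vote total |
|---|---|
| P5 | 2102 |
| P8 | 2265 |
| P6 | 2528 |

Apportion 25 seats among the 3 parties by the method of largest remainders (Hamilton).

P5 8, P8 8, P6 9

The standard divisor is 6895/25 ≈ 275.8.
Standard quotas: P5 7.621, P8 8.212, P6 9.166.
Lower quotas: P5 7, P8 8, P6 9 (sum 24, leaving 1 seat).
Remainders in descending order: P5 0.621, P8 0.212, P6 0.166.
The surplus seat goes to P5.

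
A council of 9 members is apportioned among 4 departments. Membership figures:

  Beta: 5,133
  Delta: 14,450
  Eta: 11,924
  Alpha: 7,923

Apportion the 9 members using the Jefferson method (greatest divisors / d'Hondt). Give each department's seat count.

Beta: 1, Delta: 3, Eta: 3, Alpha: 2

Standard divisor 39430/9 ≈ 4381.111; standard quotas: Beta 1.172, Delta 3.298, Eta 2.722, Alpha 1.808.
Rounding down gives 1, 3, 2, 1 = 7 seats, so the divisor must be adjusted.
With modified divisor 3800: modified quotas Beta 1.351, Delta 3.803, Eta 3.138, Alpha 2.085.
Rounding down: Beta 1, Delta 3, Eta 3, Alpha 2 (total 9).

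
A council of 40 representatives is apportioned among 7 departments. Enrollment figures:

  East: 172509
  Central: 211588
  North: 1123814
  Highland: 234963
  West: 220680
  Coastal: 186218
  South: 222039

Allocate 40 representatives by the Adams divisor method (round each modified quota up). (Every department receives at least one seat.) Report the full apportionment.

Standard divisor 2371811/40 ≈ 59295.275; standard quotas: East 2.909, Central 3.568, North 18.953, Highland 3.963, West 3.722, Coastal 3.141, South 3.745.
Rounding up gives 3, 4, 19, 4, 4, 4, 4 = 42 seats, so the divisor must be adjusted.
With modified divisor 64300: modified quotas East 2.683, Central 3.291, North 17.478, Highland 3.654, West 3.432, Coastal 2.896, South 3.453.
Rounding up: East 3, Central 4, North 18, Highland 4, West 4, Coastal 3, South 4 (total 40).

East=3, Central=4, North=18, Highland=4, West=4, Coastal=3, South=4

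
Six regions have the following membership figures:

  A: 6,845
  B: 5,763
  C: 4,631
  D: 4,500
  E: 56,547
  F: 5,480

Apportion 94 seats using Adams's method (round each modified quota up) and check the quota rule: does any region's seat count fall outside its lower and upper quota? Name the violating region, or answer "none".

Standard quotas: A 7.681, B 6.467, C 5.197, D 5.050, E 63.456, F 6.150.
Adams allocation: A 8, B 7, C 6, D 5, E 62, F 6.
E has quota 63.456 (lower 63, upper 64) but receives 62 — outside the quota interval.

E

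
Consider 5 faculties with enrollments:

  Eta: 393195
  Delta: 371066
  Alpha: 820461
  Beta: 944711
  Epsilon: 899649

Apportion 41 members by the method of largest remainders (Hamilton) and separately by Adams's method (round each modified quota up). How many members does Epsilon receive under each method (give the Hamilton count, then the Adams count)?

Hamilton: Eta 5, Delta 4, Alpha 10, Beta 11, Epsilon 11.
Adams: Eta 5, Delta 5, Alpha 10, Beta 11, Epsilon 10.
Epsilon gets 11 under Hamilton and 10 under Adams.

11 and 10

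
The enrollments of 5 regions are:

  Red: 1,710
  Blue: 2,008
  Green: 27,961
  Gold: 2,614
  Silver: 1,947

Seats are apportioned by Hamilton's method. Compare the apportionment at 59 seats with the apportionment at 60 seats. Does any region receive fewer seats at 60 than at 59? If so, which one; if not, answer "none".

At 59 seats: Red 3, Blue 3, Green 46, Gold 4, Silver 3.
At 60 seats: Red 3, Blue 3, Green 46, Gold 5, Silver 3.
No region's allocation decreased.

none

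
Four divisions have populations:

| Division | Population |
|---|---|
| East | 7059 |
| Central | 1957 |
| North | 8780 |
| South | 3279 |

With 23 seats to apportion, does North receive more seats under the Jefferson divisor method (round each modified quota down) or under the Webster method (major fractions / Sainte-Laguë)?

Jefferson: East 8, Central 2, North 10, South 3.
Webster: East 8, Central 2, North 9, South 4.
North gets 10 under Jefferson and 9 under Webster.

Jefferson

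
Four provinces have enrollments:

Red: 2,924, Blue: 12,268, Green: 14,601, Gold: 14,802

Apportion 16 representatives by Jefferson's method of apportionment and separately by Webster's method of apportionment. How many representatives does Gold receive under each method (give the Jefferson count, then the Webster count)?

Jefferson: Red 1, Blue 4, Green 5, Gold 6.
Webster: Red 1, Blue 5, Green 5, Gold 5.
Gold gets 6 under Jefferson and 5 under Webster.

6 and 5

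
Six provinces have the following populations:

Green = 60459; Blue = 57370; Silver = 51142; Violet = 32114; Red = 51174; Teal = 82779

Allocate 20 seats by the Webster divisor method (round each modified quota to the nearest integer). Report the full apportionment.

Green 4; Blue 3; Silver 3; Violet 2; Red 3; Teal 5

Standard divisor 335038/20 ≈ 16751.9; standard quotas: Green 3.609, Blue 3.425, Silver 3.053, Violet 1.917, Red 3.055, Teal 4.941.
Rounding to the nearest integer gives Green 4, Blue 3, Silver 3, Violet 2, Red 3, Teal 5 — total 20, matching the house size, so no adjustment is needed.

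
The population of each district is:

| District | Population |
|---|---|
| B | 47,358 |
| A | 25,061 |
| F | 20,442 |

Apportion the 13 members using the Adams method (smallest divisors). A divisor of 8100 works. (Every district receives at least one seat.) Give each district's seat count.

With modified divisor 8100: modified quotas B 5.847, A 3.094, F 2.524.
Rounding up: B 6, A 4, F 3 (total 13).

B=6; A=4; F=3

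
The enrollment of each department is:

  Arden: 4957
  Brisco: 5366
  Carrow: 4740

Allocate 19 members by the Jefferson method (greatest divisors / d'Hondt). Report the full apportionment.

Arden 6, Brisco 7, Carrow 6

Standard divisor 15063/19 ≈ 792.789; standard quotas: Arden 6.253, Brisco 6.769, Carrow 5.979.
Rounding down gives 6, 6, 5 = 17 seats, so the divisor must be adjusted.
With modified divisor 740: modified quotas Arden 6.699, Brisco 7.251, Carrow 6.405.
Rounding down: Arden 6, Brisco 7, Carrow 6 (total 19).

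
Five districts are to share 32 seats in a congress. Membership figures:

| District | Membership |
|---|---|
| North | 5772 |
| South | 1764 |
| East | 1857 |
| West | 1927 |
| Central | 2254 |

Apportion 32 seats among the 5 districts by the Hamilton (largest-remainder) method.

North=14, South=4, East=4, West=5, Central=5

Total 13574; standard divisor 13574/32 ≈ 424.188.
Standard quotas: North 13.6072, South 4.1585, East 4.3778, West 4.5428, Central 5.3137.
Lower quotas: North 13, South 4, East 4, West 4, Central 5 (sum 30, leaving 2 seats).
Remainders in descending order: North 0.6072, West 0.5428, East 0.3778, Central 0.3137, South 0.1585.
Largest remainders: North, West receive the extra seats.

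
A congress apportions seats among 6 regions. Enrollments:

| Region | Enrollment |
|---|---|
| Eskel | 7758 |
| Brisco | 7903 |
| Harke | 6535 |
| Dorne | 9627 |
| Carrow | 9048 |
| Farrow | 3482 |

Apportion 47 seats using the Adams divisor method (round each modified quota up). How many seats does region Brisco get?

8

Standard divisor 44353/47 ≈ 943.681; standard quotas: Eskel 8.221, Brisco 8.375, Harke 6.925, Dorne 10.202, Carrow 9.588, Farrow 3.690.
Rounding up gives 9, 9, 7, 11, 10, 4 = 50 seats, so the divisor must be adjusted.
With modified divisor 1000: modified quotas Eskel 7.758, Brisco 7.903, Harke 6.535, Dorne 9.627, Carrow 9.048, Farrow 3.482.
Rounding up: Eskel 8, Brisco 8, Harke 7, Dorne 10, Carrow 10, Farrow 4 (total 47).
Brisco receives 8.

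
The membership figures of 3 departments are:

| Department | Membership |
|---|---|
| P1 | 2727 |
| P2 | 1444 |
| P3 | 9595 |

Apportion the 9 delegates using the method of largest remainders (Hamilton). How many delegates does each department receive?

Total 13766; standard divisor 13766/9 ≈ 1529.556.
Standard quotas: P1 1.7829, P2 0.9441, P3 6.2731.
Lower quotas: P1 1, P2 0, P3 6 (sum 7, leaving 2 seats).
Remainders in descending order: P2 0.9441, P1 0.7829, P3 0.2731.
The surplus seats go to P2, P1.

P1 2, P2 1, P3 6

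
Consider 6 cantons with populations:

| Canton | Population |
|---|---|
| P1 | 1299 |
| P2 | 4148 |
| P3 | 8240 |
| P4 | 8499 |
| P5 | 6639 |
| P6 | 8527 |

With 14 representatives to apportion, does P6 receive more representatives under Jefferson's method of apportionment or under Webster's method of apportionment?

Jefferson: P1 0, P2 1, P3 3, P4 3, P5 3, P6 4.
Webster: P1 0, P2 2, P3 3, P4 3, P5 3, P6 3.
P6 gets 4 under Jefferson and 3 under Webster.

Jefferson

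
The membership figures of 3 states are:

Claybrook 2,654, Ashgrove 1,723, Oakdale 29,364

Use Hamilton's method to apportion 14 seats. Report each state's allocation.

Claybrook 1; Ashgrove 1; Oakdale 12

The standard divisor is 33741/14 ≈ 2410.071.
Standard quotas: Claybrook 1.1012, Ashgrove 0.7149, Oakdale 12.1839.
Lower quotas: Claybrook 1, Ashgrove 0, Oakdale 12 (sum 13, leaving 1 seat).
Remainders in descending order: Ashgrove 0.7149, Oakdale 0.1839, Claybrook 0.1012.
The surplus seat goes to Ashgrove.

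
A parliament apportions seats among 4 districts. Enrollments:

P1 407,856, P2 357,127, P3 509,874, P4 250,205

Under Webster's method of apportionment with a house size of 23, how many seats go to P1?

Standard divisor 1525062/23 ≈ 66307.043; standard quotas: P1 6.151, P2 5.386, P3 7.690, P4 3.773.
Rounding to the nearest integer gives P1 6, P2 5, P3 8, P4 4 — total 23, matching the house size, so no adjustment is needed.
P1 receives 6.

6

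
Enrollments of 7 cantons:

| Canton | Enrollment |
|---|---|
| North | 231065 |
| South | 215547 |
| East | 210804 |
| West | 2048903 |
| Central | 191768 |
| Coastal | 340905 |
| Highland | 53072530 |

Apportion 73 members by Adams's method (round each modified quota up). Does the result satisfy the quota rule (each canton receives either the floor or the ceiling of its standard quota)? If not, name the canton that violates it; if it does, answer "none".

Standard quotas: North 0.300, South 0.279, East 0.273, West 2.656, Central 0.249, Coastal 0.442, Highland 68.801.
Adams allocation: North 1, South 1, East 1, West 3, Central 1, Coastal 1, Highland 65.
Highland has quota 68.801 (lower 68, upper 69) but receives 65 — outside the quota interval.

Highland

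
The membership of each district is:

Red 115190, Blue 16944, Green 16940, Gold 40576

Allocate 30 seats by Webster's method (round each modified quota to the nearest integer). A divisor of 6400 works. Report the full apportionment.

Red 18; Blue 3; Green 3; Gold 6

With modified divisor 6400: modified quotas Red 17.998, Blue 2.647, Green 2.647, Gold 6.340.
Rounding to the nearest integer: Red 18, Blue 3, Green 3, Gold 6 (total 30).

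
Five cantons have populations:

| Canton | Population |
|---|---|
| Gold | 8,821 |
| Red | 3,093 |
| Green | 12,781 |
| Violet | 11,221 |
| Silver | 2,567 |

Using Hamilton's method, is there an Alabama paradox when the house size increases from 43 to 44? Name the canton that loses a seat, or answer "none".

At 43 seats: Gold 10, Red 3, Green 14, Violet 13, Silver 3.
At 44 seats: Gold 10, Red 3, Green 15, Violet 13, Silver 3.
No canton's allocation decreased.

none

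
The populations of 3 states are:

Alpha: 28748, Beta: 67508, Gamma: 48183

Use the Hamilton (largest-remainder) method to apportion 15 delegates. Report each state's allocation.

Alpha 3; Beta 7; Gamma 5

Standard divisor: 144439 ÷ 15 ≈ 9629.267.
Standard quotas: Alpha 2.9855, Beta 7.0107, Gamma 5.0038.
Lower quotas: Alpha 2, Beta 7, Gamma 5 (sum 14, leaving 1 seat).
Remainders in descending order: Alpha 0.9855, Beta 0.0107, Gamma 0.0038.
The surplus seat goes to Alpha.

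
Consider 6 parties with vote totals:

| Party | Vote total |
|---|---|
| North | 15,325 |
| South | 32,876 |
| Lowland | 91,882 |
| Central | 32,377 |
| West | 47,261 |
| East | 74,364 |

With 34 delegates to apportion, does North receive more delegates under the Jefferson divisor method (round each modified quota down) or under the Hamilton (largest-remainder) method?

Hamilton

Jefferson: North 1, South 4, Lowland 11, Central 4, West 5, East 9.
Hamilton: North 2, South 4, Lowland 11, Central 4, West 5, East 8.
North gets 1 under Jefferson and 2 under Hamilton.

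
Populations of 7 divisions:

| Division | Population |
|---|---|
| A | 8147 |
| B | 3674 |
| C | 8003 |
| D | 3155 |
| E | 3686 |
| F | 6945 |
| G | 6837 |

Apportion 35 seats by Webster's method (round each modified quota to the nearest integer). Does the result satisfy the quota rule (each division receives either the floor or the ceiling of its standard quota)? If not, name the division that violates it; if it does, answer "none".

none

Standard quotas: A 7.050, B 3.179, C 6.925, D 2.730, E 3.190, F 6.010, G 5.916.
Webster allocation: A 7, B 3, C 7, D 3, E 3, F 6, G 6.
Every allocation lies between the lower and upper quota.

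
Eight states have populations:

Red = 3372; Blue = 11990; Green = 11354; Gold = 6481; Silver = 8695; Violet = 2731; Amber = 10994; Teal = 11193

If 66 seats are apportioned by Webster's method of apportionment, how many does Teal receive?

Standard divisor 66810/66 ≈ 1012.273; standard quotas: Red 3.331, Blue 11.845, Green 11.216, Gold 6.402, Silver 8.590, Violet 2.698, Amber 10.861, Teal 11.057.
Rounding to the nearest integer gives Red 3, Blue 12, Green 11, Gold 6, Silver 9, Violet 3, Amber 11, Teal 11 — total 66, matching the house size, so no adjustment is needed.
Teal receives 11.

11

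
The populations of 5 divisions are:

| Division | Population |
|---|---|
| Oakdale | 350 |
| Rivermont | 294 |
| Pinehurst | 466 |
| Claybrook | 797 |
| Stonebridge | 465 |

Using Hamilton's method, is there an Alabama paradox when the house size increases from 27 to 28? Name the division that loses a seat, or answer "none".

Rivermont

At 27 seats: Oakdale 4, Rivermont 4, Pinehurst 5, Claybrook 9, Stonebridge 5.
At 28 seats: Oakdale 4, Rivermont 3, Pinehurst 6, Claybrook 9, Stonebridge 6.
Rivermont drops from 4 to 3.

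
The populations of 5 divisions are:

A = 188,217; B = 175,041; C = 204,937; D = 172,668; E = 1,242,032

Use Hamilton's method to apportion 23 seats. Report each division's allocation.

Standard divisor: 1982895 ÷ 23 ≈ 86212.826.
Standard quotas: A 2.1832, B 2.0303, C 2.3771, D 2.0028, E 14.4066.
Lower quotas: A 2, B 2, C 2, D 2, E 14 (sum 22, leaving 1 seat).
Remainders in descending order: E 0.4066, C 0.3771, A 0.1832, B 0.0303, D 0.0028.
The surplus seat goes to E.

A=2; B=2; C=2; D=2; E=15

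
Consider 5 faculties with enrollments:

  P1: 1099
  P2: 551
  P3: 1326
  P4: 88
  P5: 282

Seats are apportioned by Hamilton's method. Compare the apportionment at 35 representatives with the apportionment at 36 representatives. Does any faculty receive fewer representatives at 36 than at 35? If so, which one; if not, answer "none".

At 35 seats: P1 11, P2 6, P3 14, P4 1, P5 3.
At 36 seats: P1 12, P2 6, P3 14, P4 1, P5 3.
No faculty's allocation decreased.

none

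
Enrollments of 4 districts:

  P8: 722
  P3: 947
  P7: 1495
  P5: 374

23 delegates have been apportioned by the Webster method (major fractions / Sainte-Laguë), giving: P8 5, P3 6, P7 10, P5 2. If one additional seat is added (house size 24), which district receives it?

P5

Priority for the next seat is population ÷ (current seats + 0.5).
Priorities: P8 131.273, P3 145.692, P7 142.381, P5 149.600.
Highest priority: P5.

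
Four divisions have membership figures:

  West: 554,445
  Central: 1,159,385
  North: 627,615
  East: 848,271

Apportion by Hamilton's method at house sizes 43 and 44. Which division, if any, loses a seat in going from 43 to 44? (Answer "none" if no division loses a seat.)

West

At 43 seats: West 8, Central 16, North 8, East 11.
At 44 seats: West 7, Central 16, North 9, East 12.
West drops from 8 to 7.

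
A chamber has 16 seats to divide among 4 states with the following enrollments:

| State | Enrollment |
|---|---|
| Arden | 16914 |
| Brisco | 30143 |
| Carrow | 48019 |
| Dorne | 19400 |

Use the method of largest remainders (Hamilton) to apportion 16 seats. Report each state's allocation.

The standard divisor is 114476/16 ≈ 7154.75.
Standard quotas: Arden 2.3640, Brisco 4.2130, Carrow 6.7115, Dorne 2.7115.
Lower quotas: Arden 2, Brisco 4, Carrow 6, Dorne 2 (sum 14, leaving 2 seats).
Remainders in descending order: Carrow 0.7115, Dorne 0.7115, Arden 0.3640, Brisco 0.2130.
The surplus seats go to Carrow, Dorne.

Arden 2, Brisco 4, Carrow 7, Dorne 3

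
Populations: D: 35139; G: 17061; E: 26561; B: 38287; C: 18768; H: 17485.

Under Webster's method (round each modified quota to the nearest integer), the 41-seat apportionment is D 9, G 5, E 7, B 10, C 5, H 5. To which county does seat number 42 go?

Priority for the next seat is population ÷ (current seats + 0.5).
Priorities: D 3698.842, G 3102.000, E 3541.467, B 3646.381, C 3412.364, H 3179.091.
Highest priority: D.

D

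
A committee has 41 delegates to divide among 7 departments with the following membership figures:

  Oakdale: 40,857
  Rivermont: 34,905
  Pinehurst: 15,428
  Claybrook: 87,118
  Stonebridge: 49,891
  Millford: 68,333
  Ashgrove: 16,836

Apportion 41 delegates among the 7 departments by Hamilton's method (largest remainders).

Total 313368; standard divisor 313368/41 ≈ 7643.122.
Standard quotas: Oakdale 5.3456, Rivermont 4.5669, Pinehurst 2.0185, Claybrook 11.3982, Stonebridge 6.5276, Millford 8.9405, Ashgrove 2.2028.
Lower quotas: Oakdale 5, Rivermont 4, Pinehurst 2, Claybrook 11, Stonebridge 6, Millford 8, Ashgrove 2 (sum 38, leaving 3 seats).
Remainders in descending order: Millford 0.9405, Rivermont 0.5669, Stonebridge 0.5276, Claybrook 0.3982, Oakdale 0.3456, Ashgrove 0.2028, Pinehurst 0.0185.
The surplus seats go to Millford, Rivermont, Stonebridge.

Oakdale 5, Rivermont 5, Pinehurst 2, Claybrook 11, Stonebridge 7, Millford 9, Ashgrove 2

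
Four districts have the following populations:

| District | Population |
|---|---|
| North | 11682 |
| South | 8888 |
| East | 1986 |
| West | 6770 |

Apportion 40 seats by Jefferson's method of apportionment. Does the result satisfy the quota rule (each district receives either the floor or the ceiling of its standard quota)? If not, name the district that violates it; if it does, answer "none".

Standard quotas: North 15.934, South 12.123, East 2.709, West 9.234.
Jefferson allocation: North 17, South 12, East 2, West 9.
North has quota 15.934 (lower 15, upper 16) but receives 17 — outside the quota interval.

North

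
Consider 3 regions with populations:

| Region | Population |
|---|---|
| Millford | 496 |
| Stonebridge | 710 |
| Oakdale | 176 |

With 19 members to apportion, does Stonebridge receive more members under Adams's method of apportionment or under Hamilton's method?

Hamilton

Adams: Millford 7, Stonebridge 9, Oakdale 3.
Hamilton: Millford 7, Stonebridge 10, Oakdale 2.
Stonebridge gets 9 under Adams and 10 under Hamilton.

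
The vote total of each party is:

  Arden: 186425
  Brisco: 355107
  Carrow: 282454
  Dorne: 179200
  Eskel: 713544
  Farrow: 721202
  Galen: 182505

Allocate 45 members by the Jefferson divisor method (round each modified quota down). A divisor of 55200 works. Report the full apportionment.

With modified divisor 55200: modified quotas Arden 3.377, Brisco 6.433, Carrow 5.117, Dorne 3.246, Eskel 12.927, Farrow 13.065, Galen 3.306.
Rounding down: Arden 3, Brisco 6, Carrow 5, Dorne 3, Eskel 12, Farrow 13, Galen 3 (total 45).

Arden=3, Brisco=6, Carrow=5, Dorne=3, Eskel=12, Farrow=13, Galen=3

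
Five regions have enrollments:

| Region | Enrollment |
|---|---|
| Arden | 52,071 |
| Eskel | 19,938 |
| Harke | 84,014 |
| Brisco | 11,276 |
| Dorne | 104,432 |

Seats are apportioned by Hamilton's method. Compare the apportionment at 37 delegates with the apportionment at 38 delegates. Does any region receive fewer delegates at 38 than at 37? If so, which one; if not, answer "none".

Brisco

At 37 seats: Arden 7, Eskel 3, Harke 11, Brisco 2, Dorne 14.
At 38 seats: Arden 7, Eskel 3, Harke 12, Brisco 1, Dorne 15.
Brisco drops from 2 to 1.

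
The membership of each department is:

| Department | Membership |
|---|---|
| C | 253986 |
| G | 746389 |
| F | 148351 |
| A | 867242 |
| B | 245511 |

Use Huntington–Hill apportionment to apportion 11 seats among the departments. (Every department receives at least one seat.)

C 1, G 4, F 1, A 4, B 1

With divisor 204693: modified quotas C 1.241, G 3.646, F 0.725, A 4.237, B 1.199.
Geometric-mean thresholds: C √(1·2)=1.414, G √(3·4)=3.464, F (min 1), A √(4·5)=4.472, B √(1·2)=1.414.
Each quota rounded against its threshold gives C 1, G 4, F 1, A 4, B 1 (total 11).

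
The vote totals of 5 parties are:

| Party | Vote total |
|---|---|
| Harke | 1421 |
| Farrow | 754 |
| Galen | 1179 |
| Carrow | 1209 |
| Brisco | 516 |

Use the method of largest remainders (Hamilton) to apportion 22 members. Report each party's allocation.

Total 5079; standard divisor 5079/22 ≈ 230.864.
Standard quotas: Harke 6.155, Farrow 3.266, Galen 5.107, Carrow 5.237, Brisco 2.235.
Lower quotas: Harke 6, Farrow 3, Galen 5, Carrow 5, Brisco 2 (sum 21, leaving 1 seat).
Remainders in descending order: Farrow 0.266, Carrow 0.237, Brisco 0.235, Harke 0.155, Galen 0.107.
The surplus seat goes to Farrow.

Harke=6, Farrow=4, Galen=5, Carrow=5, Brisco=2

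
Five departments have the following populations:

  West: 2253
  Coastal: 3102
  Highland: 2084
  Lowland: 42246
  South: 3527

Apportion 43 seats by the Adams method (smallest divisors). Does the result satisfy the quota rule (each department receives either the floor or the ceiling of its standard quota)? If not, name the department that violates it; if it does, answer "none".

Lowland

Standard quotas: West 1.821, Coastal 2.507, Highland 1.684, Lowland 34.139, South 2.850.
Adams allocation: West 2, Coastal 3, Highland 2, Lowland 33, South 3.
Lowland has quota 34.139 (lower 34, upper 35) but receives 33 — outside the quota interval.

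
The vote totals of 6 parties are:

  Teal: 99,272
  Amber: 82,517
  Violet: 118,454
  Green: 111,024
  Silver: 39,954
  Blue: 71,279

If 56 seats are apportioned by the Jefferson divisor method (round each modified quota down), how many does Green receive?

12

Standard divisor 522500/56 ≈ 9330.357; standard quotas: Teal 10.640, Amber 8.844, Violet 12.696, Green 11.899, Silver 4.282, Blue 7.639.
Rounding down gives 10, 8, 12, 11, 4, 7 = 52 seats, so the divisor must be adjusted.
With modified divisor 9000: modified quotas Teal 11.030, Amber 9.169, Violet 13.162, Green 12.336, Silver 4.439, Blue 7.920.
Rounding down: Teal 11, Amber 9, Violet 13, Green 12, Silver 4, Blue 7 (total 56).
Green receives 12.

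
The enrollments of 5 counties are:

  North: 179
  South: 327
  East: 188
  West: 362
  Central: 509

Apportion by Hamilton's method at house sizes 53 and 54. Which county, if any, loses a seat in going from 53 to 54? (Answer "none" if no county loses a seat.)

At 53 seats: North 6, South 11, East 7, West 12, Central 17.
At 54 seats: North 6, South 11, East 6, West 13, Central 18.
East drops from 7 to 6.

East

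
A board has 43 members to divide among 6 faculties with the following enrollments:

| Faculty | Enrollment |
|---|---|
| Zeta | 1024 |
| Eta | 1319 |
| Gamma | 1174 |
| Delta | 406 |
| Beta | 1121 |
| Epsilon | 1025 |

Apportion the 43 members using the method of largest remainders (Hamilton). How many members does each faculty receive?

Zeta 7; Eta 10; Gamma 8; Delta 3; Beta 8; Epsilon 7

Total 6069; standard divisor 6069/43 ≈ 141.14.
Standard quotas: Zeta 7.255, Eta 9.345, Gamma 8.318, Delta 2.877, Beta 7.942, Epsilon 7.262.
Lower quotas: Zeta 7, Eta 9, Gamma 8, Delta 2, Beta 7, Epsilon 7 (sum 40, leaving 3 seats).
Remainders in descending order: Beta 0.942, Delta 0.877, Eta 0.345, Gamma 0.318, Epsilon 0.262, Zeta 0.255.
Largest remainders: Beta, Delta, Eta receive the extra seats.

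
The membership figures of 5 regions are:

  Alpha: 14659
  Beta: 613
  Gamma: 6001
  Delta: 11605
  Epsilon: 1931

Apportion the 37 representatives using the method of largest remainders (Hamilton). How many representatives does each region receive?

Total 34809; standard divisor 34809/37 ≈ 940.784.
Standard quotas: Alpha 15.5817, Beta 0.6516, Gamma 6.3787, Delta 12.3355, Epsilon 2.0525.
Lower quotas: Alpha 15, Beta 0, Gamma 6, Delta 12, Epsilon 2 (sum 35, leaving 2 seats).
Remainders in descending order: Beta 0.6516, Alpha 0.5817, Gamma 0.3787, Delta 0.3355, Epsilon 0.0525.
The surplus seats go to Beta, Alpha.

Alpha 16, Beta 1, Gamma 6, Delta 12, Epsilon 2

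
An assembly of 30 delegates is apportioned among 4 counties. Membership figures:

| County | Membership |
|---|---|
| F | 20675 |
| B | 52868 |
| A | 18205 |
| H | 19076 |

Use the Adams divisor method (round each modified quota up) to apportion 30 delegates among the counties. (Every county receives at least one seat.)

F: 6, B: 14, A: 5, H: 5

Standard divisor 110824/30 ≈ 3694.133; standard quotas: F 5.597, B 14.311, A 4.928, H 5.164.
Rounding up gives 6, 15, 5, 6 = 32 seats, so the divisor must be adjusted.
With modified divisor 3900: modified quotas F 5.301, B 13.556, A 4.668, H 4.891.
Rounding up: F 6, B 14, A 5, H 5 (total 30).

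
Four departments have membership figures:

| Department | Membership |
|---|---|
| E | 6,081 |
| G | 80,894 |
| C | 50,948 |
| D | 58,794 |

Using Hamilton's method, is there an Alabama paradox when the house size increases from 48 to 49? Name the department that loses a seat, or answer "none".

At 48 seats: E 2, G 20, C 12, D 14.
At 49 seats: E 1, G 20, C 13, D 15.
E drops from 2 to 1.

E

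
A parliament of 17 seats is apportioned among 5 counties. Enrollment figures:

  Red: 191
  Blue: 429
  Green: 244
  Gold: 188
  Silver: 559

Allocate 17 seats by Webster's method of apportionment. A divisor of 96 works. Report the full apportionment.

With modified divisor 96: modified quotas Red 1.990, Blue 4.469, Green 2.542, Gold 1.958, Silver 5.823.
Rounding to the nearest integer: Red 2, Blue 4, Green 3, Gold 2, Silver 6 (total 17).

Red 2, Blue 4, Green 3, Gold 2, Silver 6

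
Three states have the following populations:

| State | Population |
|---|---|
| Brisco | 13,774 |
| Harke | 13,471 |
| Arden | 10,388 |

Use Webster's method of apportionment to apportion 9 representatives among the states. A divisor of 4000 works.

With modified divisor 4000: modified quotas Brisco 3.443, Harke 3.368, Arden 2.597.
Rounding to the nearest integer: Brisco 3, Harke 3, Arden 3 (total 9).

Brisco=3; Harke=3; Arden=3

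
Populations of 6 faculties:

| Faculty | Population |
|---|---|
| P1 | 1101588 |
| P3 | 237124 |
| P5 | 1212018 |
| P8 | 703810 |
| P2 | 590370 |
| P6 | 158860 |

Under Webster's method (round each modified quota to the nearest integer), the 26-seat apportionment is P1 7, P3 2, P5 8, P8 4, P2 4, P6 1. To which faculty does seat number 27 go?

P8

Priority for the next seat is population ÷ (current seats + 0.5).
Priorities: P1 146878.400, P3 94849.600, P5 142590.353, P8 156402.222, P2 131193.333, P6 105906.667.
Highest priority: P8.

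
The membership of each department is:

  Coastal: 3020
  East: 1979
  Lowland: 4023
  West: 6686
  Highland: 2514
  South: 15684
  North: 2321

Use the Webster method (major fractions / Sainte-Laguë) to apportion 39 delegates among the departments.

Standard divisor 36227/39 ≈ 928.897; standard quotas: Coastal 3.251, East 2.130, Lowland 4.331, West 7.198, Highland 2.706, South 16.885, North 2.499.
Rounding to the nearest integer gives 3, 2, 4, 7, 3, 17, 2 = 38 seats, so the divisor must be adjusted.
With modified divisor 900: modified quotas Coastal 3.356, East 2.199, Lowland 4.470, West 7.429, Highland 2.793, South 17.427, North 2.579.
Rounding to the nearest integer: Coastal 3, East 2, Lowland 4, West 7, Highland 3, South 17, North 3 (total 39).

Coastal: 3, East: 2, Lowland: 4, West: 7, Highland: 3, South: 17, North: 3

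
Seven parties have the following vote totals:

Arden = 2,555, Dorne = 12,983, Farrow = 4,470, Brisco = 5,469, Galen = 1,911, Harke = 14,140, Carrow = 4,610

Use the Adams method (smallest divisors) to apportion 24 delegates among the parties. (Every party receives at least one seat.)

Standard divisor 46138/24 ≈ 1922.417; standard quotas: Arden 1.329, Dorne 6.753, Farrow 2.325, Brisco 2.845, Galen 0.994, Harke 7.355, Carrow 2.398.
Rounding up gives 2, 7, 3, 3, 1, 8, 3 = 27 seats, so the divisor must be adjusted.
With modified divisor 2270: modified quotas Arden 1.126, Dorne 5.719, Farrow 1.969, Brisco 2.409, Galen 0.842, Harke 6.229, Carrow 2.031.
Rounding up: Arden 2, Dorne 6, Farrow 2, Brisco 3, Galen 1, Harke 7, Carrow 3 (total 24).

Arden=2, Dorne=6, Farrow=2, Brisco=3, Galen=1, Harke=7, Carrow=3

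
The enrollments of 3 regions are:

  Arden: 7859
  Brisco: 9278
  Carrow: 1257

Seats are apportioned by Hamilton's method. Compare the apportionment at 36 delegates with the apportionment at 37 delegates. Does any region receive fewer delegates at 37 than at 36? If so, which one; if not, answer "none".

At 36 seats: Arden 15, Brisco 18, Carrow 3.
At 37 seats: Arden 16, Brisco 19, Carrow 2.
Carrow drops from 3 to 2.

Carrow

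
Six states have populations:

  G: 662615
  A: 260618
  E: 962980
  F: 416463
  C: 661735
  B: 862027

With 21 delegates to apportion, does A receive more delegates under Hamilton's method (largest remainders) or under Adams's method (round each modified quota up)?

Adams

Hamilton: G 4, A 1, E 5, F 2, C 4, B 5.
Adams: G 4, A 2, E 5, F 2, C 4, B 4.
A gets 1 under Hamilton and 2 under Adams.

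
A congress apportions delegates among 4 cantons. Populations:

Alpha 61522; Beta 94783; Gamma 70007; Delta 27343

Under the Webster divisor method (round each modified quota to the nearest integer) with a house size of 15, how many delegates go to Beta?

5

Standard divisor 253655/15 ≈ 16910.333; standard quotas: Alpha 3.638, Beta 5.605, Gamma 4.140, Delta 1.617.
Rounding to the nearest integer gives 4, 6, 4, 2 = 16 seats, so the divisor must be adjusted.
With modified divisor 17400: modified quotas Alpha 3.536, Beta 5.447, Gamma 4.023, Delta 1.571.
Rounding to the nearest integer: Alpha 4, Beta 5, Gamma 4, Delta 2 (total 15).
Beta receives 5.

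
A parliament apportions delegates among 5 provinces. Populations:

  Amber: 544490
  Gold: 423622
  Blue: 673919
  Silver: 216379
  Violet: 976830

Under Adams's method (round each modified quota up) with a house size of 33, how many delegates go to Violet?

Standard divisor 2835240/33 ≈ 85916.364; standard quotas: Amber 6.337, Gold 4.931, Blue 7.844, Silver 2.518, Violet 11.370.
Rounding up gives 7, 5, 8, 3, 12 = 35 seats, so the divisor must be adjusted.
With modified divisor 93500: modified quotas Amber 5.823, Gold 4.531, Blue 7.208, Silver 2.314, Violet 10.447.
Rounding up: Amber 6, Gold 5, Blue 8, Silver 3, Violet 11 (total 33).
Violet receives 11.

11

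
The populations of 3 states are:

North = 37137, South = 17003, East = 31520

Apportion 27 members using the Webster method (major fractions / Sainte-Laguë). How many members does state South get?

5

Standard divisor 85660/27 ≈ 3172.593; standard quotas: North 11.706, South 5.359, East 9.935.
Rounding to the nearest integer gives North 12, South 5, East 10 — total 27, matching the house size, so no adjustment is needed.
South receives 5.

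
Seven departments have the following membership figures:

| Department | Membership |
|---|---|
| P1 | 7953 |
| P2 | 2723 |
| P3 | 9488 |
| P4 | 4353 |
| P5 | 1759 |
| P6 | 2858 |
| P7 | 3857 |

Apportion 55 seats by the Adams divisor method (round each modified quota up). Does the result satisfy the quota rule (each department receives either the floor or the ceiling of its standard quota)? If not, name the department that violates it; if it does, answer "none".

none

Standard quotas: P1 13.259, P2 4.540, P3 15.818, P4 7.257, P5 2.932, P6 4.765, P7 6.430.
Adams allocation: P1 13, P2 5, P3 15, P4 7, P5 3, P6 5, P7 7.
Every allocation lies between the lower and upper quota.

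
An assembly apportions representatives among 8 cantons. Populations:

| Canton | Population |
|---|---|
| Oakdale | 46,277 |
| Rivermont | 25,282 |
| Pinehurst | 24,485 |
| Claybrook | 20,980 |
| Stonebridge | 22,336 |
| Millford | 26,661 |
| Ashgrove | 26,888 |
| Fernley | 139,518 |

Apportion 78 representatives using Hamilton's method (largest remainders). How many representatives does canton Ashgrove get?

6

The standard divisor is 332427/78 ≈ 4261.885.
Standard quotas: Oakdale 10.8583, Rivermont 5.9321, Pinehurst 5.7451, Claybrook 4.9227, Stonebridge 5.2409, Millford 6.2557, Ashgrove 6.3089, Fernley 32.7362.
Lower quotas: Oakdale 10, Rivermont 5, Pinehurst 5, Claybrook 4, Stonebridge 5, Millford 6, Ashgrove 6, Fernley 32 (sum 73, leaving 5 seats).
Remainders in descending order: Rivermont 0.9321, Claybrook 0.9227, Oakdale 0.8583, Pinehurst 0.7451, Fernley 0.7362, Ashgrove 0.3089, Millford 0.2557, Stonebridge 0.2409.
Largest remainders: Rivermont, Claybrook, Oakdale, Pinehurst, Fernley receive the extra seats.
Ashgrove receives 6.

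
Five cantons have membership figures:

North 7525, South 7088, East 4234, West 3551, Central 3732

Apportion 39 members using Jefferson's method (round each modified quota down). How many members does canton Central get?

5

Standard divisor 26130/39 ≈ 670; standard quotas: North 11.231, South 10.579, East 6.319, West 5.300, Central 5.570.
Rounding down gives 11, 10, 6, 5, 5 = 37 seats, so the divisor must be adjusted.
With modified divisor 625: modified quotas North 12.040, South 11.341, East 6.774, West 5.682, Central 5.971.
Rounding down: North 12, South 11, East 6, West 5, Central 5 (total 39).
Central receives 5.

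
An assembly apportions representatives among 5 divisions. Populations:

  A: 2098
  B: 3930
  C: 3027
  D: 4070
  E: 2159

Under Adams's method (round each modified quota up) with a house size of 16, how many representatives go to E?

Standard divisor 15284/16 ≈ 955.25; standard quotas: A 2.196, B 4.114, C 3.169, D 4.261, E 2.260.
Rounding up gives 3, 5, 4, 5, 3 = 20 seats, so the divisor must be adjusted.
With modified divisor 1060: modified quotas A 1.979, B 3.708, C 2.856, D 3.840, E 2.037.
Rounding up: A 2, B 4, C 3, D 4, E 3 (total 16).
E receives 3.

3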